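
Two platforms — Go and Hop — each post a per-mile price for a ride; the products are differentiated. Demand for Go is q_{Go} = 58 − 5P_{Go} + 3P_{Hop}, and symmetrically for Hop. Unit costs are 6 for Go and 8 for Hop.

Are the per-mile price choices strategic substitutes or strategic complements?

Go's profit: π = (P_{Go} − 6)(58 − 5P_{Go} + 3P_{Hop}).
∂π/∂P_{Go} = 88 − 10P_{Go} + 3P_{Hop} = 0 ⇒ P_{Go} = 8.8 + 0.3P_{Hop}.
The best-response slope dP_{Go}/dP_{Hop} = 0.3 > 0: the reaction function is upward-sloping, so the choices are strategic complements.

strategic complements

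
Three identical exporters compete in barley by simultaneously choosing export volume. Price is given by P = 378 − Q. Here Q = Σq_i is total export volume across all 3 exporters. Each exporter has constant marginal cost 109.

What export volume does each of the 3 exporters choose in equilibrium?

67.25

A representative exporter's profit is π_i = q_i(378 − Q) − 109q_i, with Q = q_i + Σ_{j≠i} q_j.
First-order condition: 269 − 2q_i − Σ_{j≠i} q_j = 0.
In a symmetric equilibrium every exporter chooses the same q, so Σ_{j≠i} q_j = 2q. The condition becomes 269 − 4q = 0, giving q = 269/4 = 67.25.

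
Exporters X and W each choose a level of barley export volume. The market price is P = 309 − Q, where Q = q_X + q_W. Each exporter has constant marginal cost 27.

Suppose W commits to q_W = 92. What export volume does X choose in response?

Exporter X's profit: π = q_X(309 − (q_X + q_W)) − 27q_X.
∂π/∂q_X = 282 − 2q_X − q_W = 0, so q_X = 141 − 0.5q_W.
At q_W = 92: q_X = 141 − 0.5·92 = 95.

95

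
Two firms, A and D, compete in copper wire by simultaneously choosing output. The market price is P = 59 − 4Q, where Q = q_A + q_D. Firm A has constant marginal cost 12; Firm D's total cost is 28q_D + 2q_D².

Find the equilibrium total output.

6.25

Firm A's profit: π = q_A(59 − 4(q_A + q_D)) − 12q_A.
∂π/∂q_A = 47 − 8q_A − 4q_D = 0, so q_A = 5.875 − 0.5q_D.
For D: ∂π/∂q_D = 31 − 12q_D − 4q_A = 0 ⇒ q_D = 31/12 − (1/3)q_A.
Plugging q_D into A's best response: q_A = 5.875 − 0.5(31/12 − (1/3)q_A) ⇒ (5/6)q_A = 55/12, so q_A = 5.5.
Then q_D = 31/12 − (1/3)·5.5 = 0.75.
Total output: 5.5 + 0.75 = 6.25.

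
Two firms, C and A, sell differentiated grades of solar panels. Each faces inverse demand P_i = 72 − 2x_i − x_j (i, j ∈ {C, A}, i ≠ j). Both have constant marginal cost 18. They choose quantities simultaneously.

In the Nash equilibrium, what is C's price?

Firm C's profit: π = x_C(72 − 2x_C − x_A) − 18x_C.
∂π/∂x_C = 54 − 4x_C − x_A = 0 ⇒ x_C = 13.5 − 0.25x_A.
The game is symmetric, so in equilibrium x_A = x_C: the reaction function gives 1.25x_C = 13.5, hence x_C = 10.8.
P_C = 72 − 2·10.8 − 10.8 = 39.6.

39.6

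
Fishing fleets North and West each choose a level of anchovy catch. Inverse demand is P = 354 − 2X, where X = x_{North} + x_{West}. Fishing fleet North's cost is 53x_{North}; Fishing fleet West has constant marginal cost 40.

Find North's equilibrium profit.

4608

Fishing fleet North's profit: π = x_{North}(354 − 2(x_{North} + x_{West})) − 53x_{North}.
∂π/∂x_{North} = 301 − 4x_{North} − 2x_{West} = 0, so x_{North} = 75.25 − 0.5x_{West}.
By the same steps for West: x_{West} = 78.5 − 0.5x_{North}.
Plugging x_{West} into North's best response: x_{North} = 75.25 − 0.5(78.5 − 0.5x_{North}) ⇒ 0.75x_{North} = 36, so x_{North} = 48.
Then x_{West} = 78.5 − 0.5·48 = 54.5.
Price P = 354 − 2·102.5 = 149.
North's profit: (149 − 53)·48 = 4608.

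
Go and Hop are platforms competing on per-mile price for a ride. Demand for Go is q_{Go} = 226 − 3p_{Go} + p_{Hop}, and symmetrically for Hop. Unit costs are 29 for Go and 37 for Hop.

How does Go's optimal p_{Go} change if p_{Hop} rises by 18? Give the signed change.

Go's profit: π = (p_{Go} − 29)(226 − 3p_{Go} + p_{Hop}).
∂π/∂p_{Go} = 313 − 6p_{Go} + p_{Hop} = 0 ⇒ p_{Go} = 313/6 + (1/6)p_{Hop}.
The reaction-function slope is 1/6, so an 18-unit rise in p_{Hop} moves p_{Go} by 1/6 × 18 = 3. Go's best response rises — the actions are strategic complements.

3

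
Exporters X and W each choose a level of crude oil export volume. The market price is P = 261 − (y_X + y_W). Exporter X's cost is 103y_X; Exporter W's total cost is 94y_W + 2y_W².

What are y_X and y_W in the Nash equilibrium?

Exporter X's profit: π = y_X(261 − (y_X + y_W)) − 103y_X.
∂π/∂y_X = 158 − 2y_X − y_W = 0, so y_X = 79 − 0.5y_W.
For W: ∂π/∂y_W = 167 − 6y_W − y_X = 0 ⇒ y_W = 167/6 − (1/6)y_X.
Substituting the second reaction function into the first: y_X = 79 − 0.5(167/6 − (1/6)y_X), which gives (11/12)y_X = 781/12 ⇒ y_X = 71.
Then y_W = 167/6 − (1/6)·71 = 16.

71, 16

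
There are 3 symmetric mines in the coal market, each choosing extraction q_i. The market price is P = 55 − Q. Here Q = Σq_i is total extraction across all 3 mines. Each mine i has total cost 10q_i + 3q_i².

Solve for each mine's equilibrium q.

4.5

A representative mine's profit is π_i = q_i(55 − Q) − 10q_i − 3q_i², with Q = q_i + Σ_{j≠i} q_j.
First-order condition: 45 − 8q_i − Σ_{j≠i} q_j = 0.
With identical mines, set every q_j = q: then 45 − 8q − 2q = 0, i.e. q = 45/10 = 4.5.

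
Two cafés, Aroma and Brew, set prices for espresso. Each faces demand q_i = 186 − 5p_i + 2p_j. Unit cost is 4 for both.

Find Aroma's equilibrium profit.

2365.3125

Aroma's profit: π = (p_{Aroma} − 4)(186 − 5p_{Aroma} + 2p_{Brew}).
∂π/∂p_{Aroma} = 206 − 10p_{Aroma} + 2p_{Brew} = 0 ⇒ p_{Aroma} = 20.6 + 0.2p_{Brew}.
By symmetry p_{Brew} = p_{Aroma}; substituting into the reaction function, 0.8p_{Aroma} = 20.6 and p_{Aroma} = 25.75.
q_{Aroma} = 186 − 5·25.75 + 2·25.75 = 108.75.
Profit = (25.75 − 4)·108.75 = 2365.3125.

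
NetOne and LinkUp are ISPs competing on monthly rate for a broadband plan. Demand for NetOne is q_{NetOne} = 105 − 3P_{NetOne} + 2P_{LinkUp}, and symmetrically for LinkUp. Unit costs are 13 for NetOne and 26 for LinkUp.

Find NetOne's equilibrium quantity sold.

76.3125

NetOne's profit: π = (P_{NetOne} − 13)(105 − 3P_{NetOne} + 2P_{LinkUp}).
∂π/∂P_{NetOne} = 144 − 6P_{NetOne} + 2P_{LinkUp} = 0 ⇒ P_{NetOne} = 24 + (1/3)P_{LinkUp}.
Similarly P_{LinkUp} = 30.5 + (1/3)P_{NetOne}.
Plugging P_{LinkUp} into NetOne's best response: P_{NetOne} = 24 + (1/3)(30.5 + (1/3)P_{NetOne}) ⇒ (8/9)P_{NetOne} = 205/6, so P_{NetOne} = 38.4375.
Then P_{LinkUp} = 30.5 + (1/3)·38.4375 = 43.3125.
q_{NetOne} = 105 − 3·38.4375 + 2·43.3125 = 76.3125.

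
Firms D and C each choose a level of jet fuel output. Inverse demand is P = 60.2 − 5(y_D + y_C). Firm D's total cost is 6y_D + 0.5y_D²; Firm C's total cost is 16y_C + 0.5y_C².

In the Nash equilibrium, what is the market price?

Firm D's profit: π = y_D(60.2 − 5(y_D + y_C)) − 6y_D − 0.5y_D².
∂π/∂y_D = 54.2 − 11y_D − 5y_C = 0, so y_D = 271/55 − (5/11)y_C.
By the same steps for C: y_C = 221/55 − (5/11)y_D.
Plugging y_C into D's best response: y_D = 271/55 − (5/11)(221/55 − (5/11)y_D) ⇒ (96/121)y_D = 1876/605, so y_D = 469/120.
Then y_C = 221/55 − (5/11)·(469/120) = 269/120.
Equilibrium price: P = 60.2 − 5·6.15 = 29.45.

29.45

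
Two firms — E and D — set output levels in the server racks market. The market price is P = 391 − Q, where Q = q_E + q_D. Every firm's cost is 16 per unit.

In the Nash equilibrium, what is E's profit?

15625

Firm E's profit: π = q_E(391 − (q_E + q_D)) − 16q_E.
∂π/∂q_E = 375 − 2q_E − q_D = 0, so q_E = 187.5 − 0.5q_D.
Setting q_E = q_D in the reaction function: q_E = 187.5 − 0.5q_E, so q_E = 187.5 / 1.5 = 125.
Price P = 391 − 250 = 141.
E's profit: (141 − 16)·125 = 15625.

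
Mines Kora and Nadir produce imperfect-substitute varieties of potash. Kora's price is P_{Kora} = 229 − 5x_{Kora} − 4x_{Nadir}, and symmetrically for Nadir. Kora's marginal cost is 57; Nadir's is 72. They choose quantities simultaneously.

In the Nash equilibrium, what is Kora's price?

122

Mine Kora's profit: π = x_{Kora}(229 − 5x_{Kora} − 4x_{Nadir}) − 57x_{Kora}.
∂π/∂x_{Kora} = 172 − 10x_{Kora} − 4x_{Nadir} = 0 ⇒ x_{Kora} = 17.2 − 0.4x_{Nadir}.
Similarly x_{Nadir} = 15.7 − 0.4x_{Kora}.
Plugging x_{Nadir} into Kora's best response: x_{Kora} = 17.2 − 0.4(15.7 − 0.4x_{Kora}) ⇒ 0.84x_{Kora} = 10.92, so x_{Kora} = 13.
Then x_{Nadir} = 15.7 − 0.4·13 = 10.5.
P_{Kora} = 229 − 5·13 − 4·10.5 = 122.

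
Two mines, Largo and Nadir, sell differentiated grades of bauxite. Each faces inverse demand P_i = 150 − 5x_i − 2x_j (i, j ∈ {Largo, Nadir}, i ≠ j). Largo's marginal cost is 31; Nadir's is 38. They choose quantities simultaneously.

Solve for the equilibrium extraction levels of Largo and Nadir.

Mine Largo's profit: π = x_{Largo}(150 − 5x_{Largo} − 2x_{Nadir}) − 31x_{Largo}.
∂π/∂x_{Largo} = 119 − 10x_{Largo} − 2x_{Nadir} = 0 ⇒ x_{Largo} = 11.9 − 0.2x_{Nadir}.
Similarly x_{Nadir} = 11.2 − 0.2x_{Largo}.
Solving the two reaction functions simultaneously: (1 − (−0.2)(−0.2))x_{Largo} = 11.9 − 0.2·11.2, so 0.96x_{Largo} = 9.66 and x_{Largo} = 10.0625.
Then x_{Nadir} = 11.2 − 0.2·10.0625 = 9.1875.

10.0625, 9.1875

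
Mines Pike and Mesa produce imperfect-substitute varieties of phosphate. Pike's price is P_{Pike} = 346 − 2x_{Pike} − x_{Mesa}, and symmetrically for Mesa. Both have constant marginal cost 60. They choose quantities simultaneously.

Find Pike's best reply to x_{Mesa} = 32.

Mine Pike's profit: π = x_{Pike}(346 − 2x_{Pike} − x_{Mesa}) − 60x_{Pike}.
∂π/∂x_{Pike} = 286 − 4x_{Pike} − x_{Mesa} = 0 ⇒ x_{Pike} = 71.5 − 0.25x_{Mesa}.
At x_{Mesa} = 32: x_{Pike} = 71.5 − 0.25·32 = 63.5.

63.5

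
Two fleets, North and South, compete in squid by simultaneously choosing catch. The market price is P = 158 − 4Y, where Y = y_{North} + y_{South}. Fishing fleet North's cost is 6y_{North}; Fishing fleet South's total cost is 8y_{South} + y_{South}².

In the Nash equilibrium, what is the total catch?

Fishing fleet North's profit: π = y_{North}(158 − 4(y_{North} + y_{South})) − 6y_{North}.
∂π/∂y_{North} = 152 − 8y_{North} − 4y_{South} = 0, so y_{North} = 19 − 0.5y_{South}.
For South: ∂π/∂y_{South} = 150 − 10y_{South} − 4y_{North} = 0 ⇒ y_{South} = 15 − 0.4y_{North}.
Substituting the second reaction function into the first: y_{North} = 19 − 0.5(15 − 0.4y_{North}), which gives 0.8y_{North} = 11.5 ⇒ y_{North} = 14.375.
Then y_{South} = 15 − 0.4·14.375 = 9.25.
Total catch: 14.375 + 9.25 = 23.625.

23.625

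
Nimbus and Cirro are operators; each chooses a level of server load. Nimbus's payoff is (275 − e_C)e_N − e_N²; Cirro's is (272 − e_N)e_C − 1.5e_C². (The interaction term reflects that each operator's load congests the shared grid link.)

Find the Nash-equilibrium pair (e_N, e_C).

Expanding Nimbus's payoff: 275e_N − e_Ce_N − e_N².
∂π/∂e_N = 275 − e_C − 2e_N = 0, so e_N = 137.5 − 0.5e_C.
Likewise for Cirro: e_C = 272/3 − (1/3)e_N.
Plugging e_C into Nimbus's best response: e_N = 137.5 − 0.5(272/3 − (1/3)e_N) ⇒ (5/6)e_N = 553/6, so e_N = 110.6.
Then e_C = 272/3 − (1/3)·110.6 = 53.8.

110.6, 53.8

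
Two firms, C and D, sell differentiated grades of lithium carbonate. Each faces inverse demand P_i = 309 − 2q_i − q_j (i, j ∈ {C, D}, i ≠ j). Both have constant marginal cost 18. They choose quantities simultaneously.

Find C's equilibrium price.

Firm C's profit: π = q_C(309 − 2q_C − q_D) − 18q_C.
∂π/∂q_C = 291 − 4q_C − q_D = 0 ⇒ q_C = 72.75 − 0.25q_D.
By symmetry q_D = q_C; substituting into the reaction function, 1.25q_C = 72.75 and q_C = 58.2.
P_C = 309 − 2·58.2 − 58.2 = 134.4.

134.4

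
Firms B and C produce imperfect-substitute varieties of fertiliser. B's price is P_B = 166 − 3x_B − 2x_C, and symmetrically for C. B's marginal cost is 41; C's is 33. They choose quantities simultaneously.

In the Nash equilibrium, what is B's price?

86.375

Firm B's profit: π = x_B(166 − 3x_B − 2x_C) − 41x_B.
∂π/∂x_B = 125 − 6x_B − 2x_C = 0 ⇒ x_B = 125/6 − (1/3)x_C.
Similarly x_C = 133/6 − (1/3)x_B.
Substituting the second reaction function into the first: x_B = 125/6 − (1/3)(133/6 − (1/3)x_B), which gives (8/9)x_B = 121/9 ⇒ x_B = 15.125.
Then x_C = 133/6 − (1/3)·15.125 = 17.125.
P_B = 166 − 3·15.125 − 2·17.125 = 86.375.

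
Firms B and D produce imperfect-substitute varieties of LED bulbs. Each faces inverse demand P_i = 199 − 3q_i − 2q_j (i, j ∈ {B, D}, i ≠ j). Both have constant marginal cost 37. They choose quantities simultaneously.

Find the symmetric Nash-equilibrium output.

Firm B's profit: π = q_B(199 − 3q_B − 2q_D) − 37q_B.
∂π/∂q_B = 162 − 6q_B − 2q_D = 0 ⇒ q_B = 27 − (1/3)q_D.
The game is symmetric, so in equilibrium q_D = q_B: the reaction function gives (4/3)q_B = 27, hence q_B = 20.25.

20.25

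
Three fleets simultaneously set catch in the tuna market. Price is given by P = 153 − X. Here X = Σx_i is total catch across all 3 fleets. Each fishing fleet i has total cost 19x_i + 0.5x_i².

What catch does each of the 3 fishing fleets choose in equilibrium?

A representative fishing fleet's profit is π_i = x_i(153 − X) − 19x_i − 0.5x_i², with X = x_i + Σ_{j≠i} x_j.
First-order condition: 134 − 3x_i − Σ_{j≠i} x_j = 0.
In a symmetric equilibrium every fishing fleet chooses the same x, so Σ_{j≠i} x_j = 2x. The condition becomes 134 − 5x = 0, giving x = 134/5 = 26.8.

26.8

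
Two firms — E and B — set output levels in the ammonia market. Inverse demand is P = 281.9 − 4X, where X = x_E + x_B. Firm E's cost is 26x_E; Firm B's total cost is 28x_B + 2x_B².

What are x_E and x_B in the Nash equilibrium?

25.69, 12.595

Firm E's profit: π = x_E(281.9 − 4(x_E + x_B)) − 26x_E.
∂π/∂x_E = 255.9 − 8x_E − 4x_B = 0, so x_E = 31.9875 − 0.5x_B.
For B: ∂π/∂x_B = 253.9 − 12x_B − 4x_E = 0 ⇒ x_B = 2539/120 − (1/3)x_E.
Solving the two reaction functions simultaneously: (1 − (−0.5)(−1/3))x_E = 31.9875 − 0.5·(2539/120), so (5/6)x_E = 2569/120 and x_E = 25.69.
Then x_B = 2539/120 − (1/3)·25.69 = 12.595.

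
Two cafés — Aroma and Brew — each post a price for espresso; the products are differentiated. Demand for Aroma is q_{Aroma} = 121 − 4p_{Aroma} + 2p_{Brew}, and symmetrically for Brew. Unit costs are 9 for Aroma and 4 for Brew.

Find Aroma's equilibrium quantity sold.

Aroma's profit: π = (p_{Aroma} − 9)(121 − 4p_{Aroma} + 2p_{Brew}).
∂π/∂p_{Aroma} = 157 − 8p_{Aroma} + 2p_{Brew} = 0 ⇒ p_{Aroma} = 19.625 + 0.25p_{Brew}.
Similarly p_{Brew} = 17.125 + 0.25p_{Aroma}.
Substituting the second reaction function into the first: p_{Aroma} = 19.625 + 0.25(17.125 + 0.25p_{Aroma}), which gives 0.9375p_{Aroma} = 765/32 ⇒ p_{Aroma} = 25.5.
Then p_{Brew} = 17.125 + 0.25·25.5 = 23.5.
q_{Aroma} = 121 − 4·25.5 + 2·23.5 = 66.

66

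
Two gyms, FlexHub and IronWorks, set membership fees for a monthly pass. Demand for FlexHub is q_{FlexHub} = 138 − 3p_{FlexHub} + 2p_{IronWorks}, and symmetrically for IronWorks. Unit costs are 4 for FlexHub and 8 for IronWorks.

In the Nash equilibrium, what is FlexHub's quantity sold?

102.75

FlexHub's profit: π = (p_{FlexHub} − 4)(138 − 3p_{FlexHub} + 2p_{IronWorks}).
∂π/∂p_{FlexHub} = 150 − 6p_{FlexHub} + 2p_{IronWorks} = 0 ⇒ p_{FlexHub} = 25 + (1/3)p_{IronWorks}.
Similarly p_{IronWorks} = 27 + (1/3)p_{FlexHub}.
Plugging p_{IronWorks} into FlexHub's best response: p_{FlexHub} = 25 + (1/3)(27 + (1/3)p_{FlexHub}) ⇒ (8/9)p_{FlexHub} = 34, so p_{FlexHub} = 38.25.
Then p_{IronWorks} = 27 + (1/3)·38.25 = 39.75.
q_{FlexHub} = 138 − 3·38.25 + 2·39.75 = 102.75.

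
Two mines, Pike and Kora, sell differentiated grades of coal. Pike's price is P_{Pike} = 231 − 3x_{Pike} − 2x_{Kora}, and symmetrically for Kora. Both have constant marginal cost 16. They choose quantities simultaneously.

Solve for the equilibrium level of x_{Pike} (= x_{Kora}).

26.875

Mine Pike's profit: π = x_{Pike}(231 − 3x_{Pike} − 2x_{Kora}) − 16x_{Pike}.
∂π/∂x_{Pike} = 215 − 6x_{Pike} − 2x_{Kora} = 0 ⇒ x_{Pike} = 215/6 − (1/3)x_{Kora}.
By symmetry x_{Kora} = x_{Pike}; substituting into the reaction function, (4/3)x_{Pike} = 215/6 and x_{Pike} = 26.875.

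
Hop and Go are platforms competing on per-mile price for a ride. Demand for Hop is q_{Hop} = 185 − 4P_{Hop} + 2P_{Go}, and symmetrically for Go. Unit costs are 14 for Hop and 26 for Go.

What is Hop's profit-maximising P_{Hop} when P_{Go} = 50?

42.625

Hop's profit: π = (P_{Hop} − 14)(185 − 4P_{Hop} + 2P_{Go}).
∂π/∂P_{Hop} = 241 − 8P_{Hop} + 2P_{Go} = 0 ⇒ P_{Hop} = 30.125 + 0.25P_{Go}.
At P_{Go} = 50: P_{Hop} = 30.125 + 0.25·50 = 42.625.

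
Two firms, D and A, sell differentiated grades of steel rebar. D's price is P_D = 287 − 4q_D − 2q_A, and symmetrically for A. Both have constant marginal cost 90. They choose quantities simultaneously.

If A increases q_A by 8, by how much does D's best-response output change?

-2

Firm D's profit: π = q_D(287 − 4q_D − 2q_A) − 90q_D.
∂π/∂q_D = 197 − 8q_D − 2q_A = 0 ⇒ q_D = 24.625 − 0.25q_A.
The reaction-function slope is −0.25, so an 8-unit rise in q_A moves q_D by −0.25 × 8 = −2. D's best response falls — the actions are strategic substitutes.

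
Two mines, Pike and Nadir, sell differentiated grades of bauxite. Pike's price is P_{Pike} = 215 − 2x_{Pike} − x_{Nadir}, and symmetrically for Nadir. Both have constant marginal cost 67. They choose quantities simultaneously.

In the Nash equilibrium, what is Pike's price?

Mine Pike's profit: π = x_{Pike}(215 − 2x_{Pike} − x_{Nadir}) − 67x_{Pike}.
∂π/∂x_{Pike} = 148 − 4x_{Pike} − x_{Nadir} = 0 ⇒ x_{Pike} = 37 − 0.25x_{Nadir}.
By symmetry x_{Nadir} = x_{Pike}; substituting into the reaction function, 1.25x_{Pike} = 37 and x_{Pike} = 29.6.
P_{Pike} = 215 − 2·29.6 − 29.6 = 126.2.

126.2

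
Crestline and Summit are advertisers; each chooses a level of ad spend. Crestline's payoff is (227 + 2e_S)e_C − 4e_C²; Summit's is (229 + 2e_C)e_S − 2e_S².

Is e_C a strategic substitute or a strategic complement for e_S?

Expanding Crestline's payoff: 227e_C + 2e_Se_C − 4e_C².
∂π/∂e_C = 227 + 2e_S − 8e_C = 0, so e_C = 28.375 + 0.25e_S.
The best-response slope de_C/de_S = 0.25 > 0: the reaction function is upward-sloping, so the choices are strategic complements.

strategic complements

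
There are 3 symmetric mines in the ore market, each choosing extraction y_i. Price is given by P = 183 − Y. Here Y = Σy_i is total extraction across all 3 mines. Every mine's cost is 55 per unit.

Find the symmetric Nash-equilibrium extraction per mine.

32

A representative mine's profit is π_i = y_i(183 − Y) − 55y_i, with Y = y_i + Σ_{j≠i} y_j.
First-order condition: 128 − 2y_i − Σ_{j≠i} y_j = 0.
With identical mines, set every y_j = y: then 128 − 2y − 2y = 0, i.e. y = 128/4 = 32.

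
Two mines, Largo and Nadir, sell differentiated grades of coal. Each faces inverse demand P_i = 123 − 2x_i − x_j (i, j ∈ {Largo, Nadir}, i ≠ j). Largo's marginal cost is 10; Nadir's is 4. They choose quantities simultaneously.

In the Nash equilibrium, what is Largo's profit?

Mine Largo's profit: π = x_{Largo}(123 − 2x_{Largo} − x_{Nadir}) − 10x_{Largo}.
∂π/∂x_{Largo} = 113 − 4x_{Largo} − x_{Nadir} = 0 ⇒ x_{Largo} = 28.25 − 0.25x_{Nadir}.
Similarly x_{Nadir} = 29.75 − 0.25x_{Largo}.
Substituting the second reaction function into the first: x_{Largo} = 28.25 − 0.25(29.75 − 0.25x_{Largo}), which gives 0.9375x_{Largo} = 20.8125 ⇒ x_{Largo} = 22.2.
Then x_{Nadir} = 29.75 − 0.25·22.2 = 24.2.
P_{Largo} = 123 − 2·22.2 − 24.2 = 54.4.
Profit = (54.4 − 10)·22.2 = 985.68.

985.68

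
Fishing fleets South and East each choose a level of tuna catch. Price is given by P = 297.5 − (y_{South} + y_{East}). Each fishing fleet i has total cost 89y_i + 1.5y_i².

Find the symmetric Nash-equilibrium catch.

Fishing fleet South's profit: π = y_{South}(297.5 − (y_{South} + y_{East})) − 89y_{South} − 1.5y_{South}².
∂π/∂y_{South} = 208.5 − 5y_{South} − y_{East} = 0, so y_{South} = 41.7 − 0.2y_{East}.
By symmetry y_{East} = y_{South}; substituting into the reaction function, 1.2y_{South} = 41.7 and y_{South} = 34.75.

34.75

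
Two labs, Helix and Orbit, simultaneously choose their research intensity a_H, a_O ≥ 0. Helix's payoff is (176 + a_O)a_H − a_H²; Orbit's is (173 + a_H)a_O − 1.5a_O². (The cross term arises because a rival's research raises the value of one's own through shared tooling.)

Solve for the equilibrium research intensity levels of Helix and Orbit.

Expanding Helix's payoff: 176a_H + a_Oa_H − a_H².
∂π/∂a_H = 176 + a_O − 2a_H = 0, so a_H = 88 + 0.5a_O.
Likewise for Orbit: a_O = 173/3 + (1/3)a_H.
Plugging a_O into Helix's best response: a_H = 88 + 0.5(173/3 + (1/3)a_H) ⇒ (5/6)a_H = 701/6, so a_H = 140.2.
Then a_O = 173/3 + (1/3)·140.2 = 104.4.

140.2, 104.4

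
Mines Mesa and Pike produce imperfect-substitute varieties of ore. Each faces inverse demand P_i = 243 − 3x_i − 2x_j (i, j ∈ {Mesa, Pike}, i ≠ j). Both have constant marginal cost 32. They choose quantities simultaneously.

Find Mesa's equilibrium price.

Mine Mesa's profit: π = x_{Mesa}(243 − 3x_{Mesa} − 2x_{Pike}) − 32x_{Mesa}.
∂π/∂x_{Mesa} = 211 − 6x_{Mesa} − 2x_{Pike} = 0 ⇒ x_{Mesa} = 211/6 − (1/3)x_{Pike}.
Setting x_{Mesa} = x_{Pike} in the reaction function: x_{Mesa} = 211/6 − (1/3)x_{Mesa}, so x_{Mesa} = (211/6) / (4/3) = 26.375.
P_{Mesa} = 243 − 3·26.375 − 2·26.375 = 111.125.

111.125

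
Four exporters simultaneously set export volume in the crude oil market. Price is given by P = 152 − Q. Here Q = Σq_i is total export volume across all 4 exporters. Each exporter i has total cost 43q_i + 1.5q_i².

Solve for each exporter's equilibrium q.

13.625

A representative exporter's profit is π_i = q_i(152 − Q) − 43q_i − 1.5q_i², with Q = q_i + Σ_{j≠i} q_j.
First-order condition: 109 − 5q_i − Σ_{j≠i} q_j = 0.
With identical exporters, set every q_j = q: then 109 − 5q − 3q = 0, i.e. q = 109/8 = 13.625.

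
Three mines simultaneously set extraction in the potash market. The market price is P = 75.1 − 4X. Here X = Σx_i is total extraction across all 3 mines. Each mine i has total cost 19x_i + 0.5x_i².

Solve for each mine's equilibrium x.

3.3

A representative mine's profit is π_i = x_i(75.1 − 4X) − 19x_i − 0.5x_i², with X = x_i + Σ_{j≠i} x_j.
First-order condition: 56.1 − 9x_i − 4Σ_{j≠i} x_j = 0.
With identical mines, set every x_j = x: then 56.1 − 9x − 8x = 0, i.e. x = 56.1/17 = 3.3.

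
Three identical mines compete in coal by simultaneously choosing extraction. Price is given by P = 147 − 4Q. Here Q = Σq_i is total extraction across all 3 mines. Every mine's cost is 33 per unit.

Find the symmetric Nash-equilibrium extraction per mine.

7.125

A representative mine's profit is π_i = q_i(147 − 4Q) − 33q_i, with Q = q_i + Σ_{j≠i} q_j.
First-order condition: 114 − 8q_i − 4Σ_{j≠i} q_j = 0.
With identical mines, set every q_j = q: then 114 − 8q − 8q = 0, i.e. q = 114/16 = 7.125.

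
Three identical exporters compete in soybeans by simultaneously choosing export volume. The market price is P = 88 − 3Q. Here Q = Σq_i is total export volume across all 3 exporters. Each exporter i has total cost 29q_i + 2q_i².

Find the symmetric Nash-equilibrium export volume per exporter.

3.6875

A representative exporter's profit is π_i = q_i(88 − 3Q) − 29q_i − 2q_i², with Q = q_i + Σ_{j≠i} q_j.
First-order condition: 59 − 10q_i − 3Σ_{j≠i} q_j = 0.
In a symmetric equilibrium every exporter chooses the same q, so Σ_{j≠i} q_j = 2q. The condition becomes 59 − 16q = 0, giving q = 59/16 = 3.6875.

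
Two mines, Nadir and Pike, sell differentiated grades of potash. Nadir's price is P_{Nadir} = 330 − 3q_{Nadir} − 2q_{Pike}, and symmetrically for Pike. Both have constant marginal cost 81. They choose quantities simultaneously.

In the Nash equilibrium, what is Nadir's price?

174.375

Mine Nadir's profit: π = q_{Nadir}(330 − 3q_{Nadir} − 2q_{Pike}) − 81q_{Nadir}.
∂π/∂q_{Nadir} = 249 − 6q_{Nadir} − 2q_{Pike} = 0 ⇒ q_{Nadir} = 41.5 − (1/3)q_{Pike}.
By symmetry q_{Pike} = q_{Nadir}; substituting into the reaction function, (4/3)q_{Nadir} = 41.5 and q_{Nadir} = 31.125.
P_{Nadir} = 330 − 3·31.125 − 2·31.125 = 174.375.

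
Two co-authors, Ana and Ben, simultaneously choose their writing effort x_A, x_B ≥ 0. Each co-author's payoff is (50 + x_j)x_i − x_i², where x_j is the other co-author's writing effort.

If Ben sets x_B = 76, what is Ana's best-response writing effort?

Ana's payoff is (50 + x_B)x_A − x_A².
∂π/∂x_A = 50 + x_B − 2x_A = 0, so x_A = 25 + 0.5x_B.
At x_B = 76: x_A = 25 + 0.5·76 = 63.

63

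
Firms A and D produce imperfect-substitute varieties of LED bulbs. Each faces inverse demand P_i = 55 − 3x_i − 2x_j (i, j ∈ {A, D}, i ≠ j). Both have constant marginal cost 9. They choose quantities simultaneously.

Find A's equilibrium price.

Firm A's profit: π = x_A(55 − 3x_A − 2x_D) − 9x_A.
∂π/∂x_A = 46 − 6x_A − 2x_D = 0 ⇒ x_A = 23/3 − (1/3)x_D.
By symmetry x_D = x_A; substituting into the reaction function, (4/3)x_A = 23/3 and x_A = 5.75.
P_A = 55 − 3·5.75 − 2·5.75 = 26.25.

26.25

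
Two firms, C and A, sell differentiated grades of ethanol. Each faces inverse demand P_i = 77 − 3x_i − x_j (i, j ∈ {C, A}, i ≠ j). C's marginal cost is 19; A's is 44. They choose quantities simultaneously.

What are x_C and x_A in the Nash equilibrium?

Firm C's profit: π = x_C(77 − 3x_C − x_A) − 19x_C.
∂π/∂x_C = 58 − 6x_C − x_A = 0 ⇒ x_C = 29/3 − (1/6)x_A.
Similarly x_A = 5.5 − (1/6)x_C.
Plugging x_A into C's best response: x_C = 29/3 − (1/6)(5.5 − (1/6)x_C) ⇒ (35/36)x_C = 8.75, so x_C = 9.
Then x_A = 5.5 − (1/6)·9 = 4.

9, 4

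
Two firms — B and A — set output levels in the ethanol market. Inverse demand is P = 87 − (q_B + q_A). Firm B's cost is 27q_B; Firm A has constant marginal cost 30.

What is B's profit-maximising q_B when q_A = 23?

Firm B's profit: π = q_B(87 − (q_B + q_A)) − 27q_B.
∂π/∂q_B = 60 − 2q_B − q_A = 0, so q_B = 30 − 0.5q_A.
At q_A = 23: q_B = 30 − 0.5·23 = 18.5.

18.5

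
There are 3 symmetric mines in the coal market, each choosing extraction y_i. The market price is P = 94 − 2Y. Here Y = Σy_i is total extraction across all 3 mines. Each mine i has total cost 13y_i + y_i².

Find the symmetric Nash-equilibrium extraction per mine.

A representative mine's profit is π_i = y_i(94 − 2Y) − 13y_i − y_i², with Y = y_i + Σ_{j≠i} y_j.
First-order condition: 81 − 6y_i − 2Σ_{j≠i} y_j = 0.
With identical mines, set every y_j = y: then 81 − 6y − 4y = 0, i.e. y = 81/10 = 8.1.

8.1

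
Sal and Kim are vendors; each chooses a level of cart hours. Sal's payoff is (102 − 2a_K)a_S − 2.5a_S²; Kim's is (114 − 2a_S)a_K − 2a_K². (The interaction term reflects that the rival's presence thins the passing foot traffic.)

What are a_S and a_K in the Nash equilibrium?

Expanding Sal's payoff: 102a_S − 2a_Ka_S − 2.5a_S².
∂π/∂a_S = 102 − 2a_K − 5a_S = 0, so a_S = 20.4 − 0.4a_K.
Likewise for Kim: a_K = 28.5 − 0.5a_S.
Solving the two reaction functions simultaneously: (1 − (−0.4)(−0.5))a_S = 20.4 − 0.4·28.5, so 0.8a_S = 9 and a_S = 11.25.
Then a_K = 28.5 − 0.5·11.25 = 22.875.

11.25, 22.875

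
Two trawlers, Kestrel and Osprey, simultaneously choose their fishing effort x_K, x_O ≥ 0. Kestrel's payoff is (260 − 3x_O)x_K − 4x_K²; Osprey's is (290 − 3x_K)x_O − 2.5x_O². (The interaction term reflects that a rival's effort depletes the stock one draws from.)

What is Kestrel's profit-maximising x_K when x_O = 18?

25.75

Expanding Kestrel's payoff: 260x_K − 3x_Ox_K − 4x_K².
∂π/∂x_K = 260 − 3x_O − 8x_K = 0, so x_K = 32.5 − 0.375x_O.
At x_O = 18: x_K = 32.5 − 0.375·18 = 25.75.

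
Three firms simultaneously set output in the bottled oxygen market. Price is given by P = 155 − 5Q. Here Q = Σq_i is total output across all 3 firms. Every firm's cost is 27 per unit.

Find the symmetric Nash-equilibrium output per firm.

A representative firm's profit is π_i = q_i(155 − 5Q) − 27q_i, with Q = q_i + Σ_{j≠i} q_j.
First-order condition: 128 − 10q_i − 5Σ_{j≠i} q_j = 0.
Imposing symmetry (q_j = q for all j) turns Σ_{j≠i} q_j into 2q, so 128 = 20q and q = 6.4.

6.4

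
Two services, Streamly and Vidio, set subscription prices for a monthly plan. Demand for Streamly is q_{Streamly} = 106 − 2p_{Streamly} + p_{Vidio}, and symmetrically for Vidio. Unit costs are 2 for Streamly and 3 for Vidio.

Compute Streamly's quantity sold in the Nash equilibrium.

69.6

Streamly's profit: π = (p_{Streamly} − 2)(106 − 2p_{Streamly} + p_{Vidio}).
∂π/∂p_{Streamly} = 110 − 4p_{Streamly} + p_{Vidio} = 0 ⇒ p_{Streamly} = 27.5 + 0.25p_{Vidio}.
Similarly p_{Vidio} = 28 + 0.25p_{Streamly}.
Solving the two reaction functions simultaneously: (1 − (0.25)(0.25))p_{Streamly} = 27.5 + 0.25·28, so 0.9375p_{Streamly} = 34.5 and p_{Streamly} = 36.8.
Then p_{Vidio} = 28 + 0.25·36.8 = 37.2.
q_{Streamly} = 106 − 2·36.8 + 37.2 = 69.6.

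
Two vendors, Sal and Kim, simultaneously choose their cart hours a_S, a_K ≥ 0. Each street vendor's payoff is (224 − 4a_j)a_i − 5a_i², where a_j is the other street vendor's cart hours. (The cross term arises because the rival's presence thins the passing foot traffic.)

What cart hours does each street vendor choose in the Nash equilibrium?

Sal's payoff is (224 − 4a_K)a_S − 5a_S².
∂π/∂a_S = 224 − 4a_K − 10a_S = 0, so a_S = 22.4 − 0.4a_K.
Setting a_S = a_K in the reaction function: a_S = 22.4 − 0.4a_S, so a_S = 22.4 / 1.4 = 16.

16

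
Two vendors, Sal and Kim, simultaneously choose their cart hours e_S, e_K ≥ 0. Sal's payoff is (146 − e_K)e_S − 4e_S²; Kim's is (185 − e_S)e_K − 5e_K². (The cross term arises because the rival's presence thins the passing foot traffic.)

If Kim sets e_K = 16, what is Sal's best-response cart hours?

16.25

Expanding Sal's payoff: 146e_S − e_Ke_S − 4e_S².
∂π/∂e_S = 146 − e_K − 8e_S = 0, so e_S = 18.25 − 0.125e_K.
At e_K = 16: e_S = 18.25 − 0.125·16 = 16.25.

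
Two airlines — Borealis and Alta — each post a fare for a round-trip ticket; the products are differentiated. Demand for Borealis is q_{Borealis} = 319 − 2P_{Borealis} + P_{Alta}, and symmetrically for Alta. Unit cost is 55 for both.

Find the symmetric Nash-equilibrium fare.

143

Borealis's profit: π = (P_{Borealis} − 55)(319 − 2P_{Borealis} + P_{Alta}).
∂π/∂P_{Borealis} = 429 − 4P_{Borealis} + P_{Alta} = 0 ⇒ P_{Borealis} = 107.25 + 0.25P_{Alta}.
By symmetry P_{Alta} = P_{Borealis}; substituting into the reaction function, 0.75P_{Borealis} = 107.25 and P_{Borealis} = 143.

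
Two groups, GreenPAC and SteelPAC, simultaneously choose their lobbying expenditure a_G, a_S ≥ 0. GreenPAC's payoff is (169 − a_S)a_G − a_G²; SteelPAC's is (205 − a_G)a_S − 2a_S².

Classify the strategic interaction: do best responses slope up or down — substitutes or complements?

Expanding GreenPAC's payoff: 169a_G − a_Sa_G − a_G².
∂π/∂a_G = 169 − a_S − 2a_G = 0, so a_G = 84.5 − 0.5a_S.
The best-response slope da_G/da_S = −0.5 < 0: the reaction function is downward-sloping, so the choices are strategic substitutes.

strategic substitutes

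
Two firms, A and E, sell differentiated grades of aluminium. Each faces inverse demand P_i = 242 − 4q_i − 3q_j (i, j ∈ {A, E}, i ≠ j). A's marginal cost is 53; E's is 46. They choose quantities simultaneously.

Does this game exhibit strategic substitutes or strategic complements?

strategic substitutes

Firm A's profit: π = q_A(242 − 4q_A − 3q_E) − 53q_A.
∂π/∂q_A = 189 − 8q_A − 3q_E = 0 ⇒ q_A = 23.625 − 0.375q_E.
The best-response slope dq_A/dq_E = −0.375 < 0: the reaction function is downward-sloping, so the choices are strategic substitutes.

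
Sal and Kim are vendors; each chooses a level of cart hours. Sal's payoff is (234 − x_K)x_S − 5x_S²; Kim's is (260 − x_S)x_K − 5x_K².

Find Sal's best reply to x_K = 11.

Expanding Sal's payoff: 234x_S − x_Kx_S − 5x_S².
∂π/∂x_S = 234 − x_K − 10x_S = 0, so x_S = 23.4 − 0.1x_K.
At x_K = 11: x_S = 23.4 − 0.1·11 = 22.3.

22.3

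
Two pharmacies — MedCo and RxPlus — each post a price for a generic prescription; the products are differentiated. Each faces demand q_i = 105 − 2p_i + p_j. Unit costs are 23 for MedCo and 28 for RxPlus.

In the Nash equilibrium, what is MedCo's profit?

MedCo's profit: π = (p_{MedCo} − 23)(105 − 2p_{MedCo} + p_{RxPlus}).
∂π/∂p_{MedCo} = 151 − 4p_{MedCo} + p_{RxPlus} = 0 ⇒ p_{MedCo} = 37.75 + 0.25p_{RxPlus}.
Similarly p_{RxPlus} = 40.25 + 0.25p_{MedCo}.
Substituting the second reaction function into the first: p_{MedCo} = 37.75 + 0.25(40.25 + 0.25p_{MedCo}), which gives 0.9375p_{MedCo} = 47.8125 ⇒ p_{MedCo} = 51.
Then p_{RxPlus} = 40.25 + 0.25·51 = 53.
q_{MedCo} = 105 − 2·51 + 53 = 56.
Profit = (51 − 23)·56 = 1568.

1568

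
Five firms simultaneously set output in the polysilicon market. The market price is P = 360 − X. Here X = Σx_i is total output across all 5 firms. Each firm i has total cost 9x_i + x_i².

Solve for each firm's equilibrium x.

43.875

A representative firm's profit is π_i = x_i(360 − X) − 9x_i − x_i², with X = x_i + Σ_{j≠i} x_j.
First-order condition: 351 − 4x_i − Σ_{j≠i} x_j = 0.
Imposing symmetry (x_j = x for all j) turns Σ_{j≠i} x_j into 4x, so 351 = 8x and x = 43.875.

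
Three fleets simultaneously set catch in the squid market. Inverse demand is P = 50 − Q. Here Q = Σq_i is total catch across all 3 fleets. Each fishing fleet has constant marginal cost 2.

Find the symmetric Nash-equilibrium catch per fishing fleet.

A representative fishing fleet's profit is π_i = q_i(50 − Q) − 2q_i, with Q = q_i + Σ_{j≠i} q_j.
First-order condition: 48 − 2q_i − Σ_{j≠i} q_j = 0.
Imposing symmetry (q_j = q for all j) turns Σ_{j≠i} q_j into 2q, so 48 = 4q and q = 12.

12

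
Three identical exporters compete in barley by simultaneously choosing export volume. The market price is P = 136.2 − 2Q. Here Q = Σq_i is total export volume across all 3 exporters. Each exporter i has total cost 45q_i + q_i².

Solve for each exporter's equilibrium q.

9.12

A representative exporter's profit is π_i = q_i(136.2 − 2Q) − 45q_i − q_i², with Q = q_i + Σ_{j≠i} q_j.
First-order condition: 91.2 − 6q_i − 2Σ_{j≠i} q_j = 0.
With identical exporters, set every q_j = q: then 91.2 − 6q − 4q = 0, i.e. q = 91.2/10 = 9.12.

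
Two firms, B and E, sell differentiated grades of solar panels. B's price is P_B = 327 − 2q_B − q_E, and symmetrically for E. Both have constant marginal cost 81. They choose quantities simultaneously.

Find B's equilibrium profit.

4841.28

Firm B's profit: π = q_B(327 − 2q_B − q_E) − 81q_B.
∂π/∂q_B = 246 − 4q_B − q_E = 0 ⇒ q_B = 61.5 − 0.25q_E.
Setting q_B = q_E in the reaction function: q_B = 61.5 − 0.25q_B, so q_B = 61.5 / 1.25 = 49.2.
P_B = 327 − 2·49.2 − 49.2 = 179.4.
Profit = (179.4 − 81)·49.2 = 4841.28.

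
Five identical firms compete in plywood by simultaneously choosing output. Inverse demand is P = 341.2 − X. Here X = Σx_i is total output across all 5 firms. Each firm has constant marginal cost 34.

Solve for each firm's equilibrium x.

A representative firm's profit is π_i = x_i(341.2 − X) − 34x_i, with X = x_i + Σ_{j≠i} x_j.
First-order condition: 307.2 − 2x_i − Σ_{j≠i} x_j = 0.
Imposing symmetry (x_j = x for all j) turns Σ_{j≠i} x_j into 4x, so 307.2 = 6x and x = 51.2.

51.2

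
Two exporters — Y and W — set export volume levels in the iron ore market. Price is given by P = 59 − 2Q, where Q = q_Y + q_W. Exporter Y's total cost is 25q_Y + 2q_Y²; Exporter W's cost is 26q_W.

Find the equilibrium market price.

40

Exporter Y's profit: π = q_Y(59 − 2(q_Y + q_W)) − 25q_Y − 2q_Y².
∂π/∂q_Y = 34 − 8q_Y − 2q_W = 0, so q_Y = 4.25 − 0.25q_W.
For W: ∂π/∂q_W = 33 − 4q_W − 2q_Y = 0 ⇒ q_W = 8.25 − 0.5q_Y.
Plugging q_W into Y's best response: q_Y = 4.25 − 0.25(8.25 − 0.5q_Y) ⇒ 0.875q_Y = 2.1875, so q_Y = 2.5.
Then q_W = 8.25 − 0.5·2.5 = 7.
Equilibrium price: P = 59 − 2·9.5 = 40.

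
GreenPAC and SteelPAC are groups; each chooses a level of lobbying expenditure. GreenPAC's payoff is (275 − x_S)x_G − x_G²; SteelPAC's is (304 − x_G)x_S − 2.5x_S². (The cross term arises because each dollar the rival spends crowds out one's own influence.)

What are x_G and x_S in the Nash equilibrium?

119, 37

Expanding GreenPAC's payoff: 275x_G − x_Sx_G − x_G².
∂π/∂x_G = 275 − x_S − 2x_G = 0, so x_G = 137.5 − 0.5x_S.
Likewise for SteelPAC: x_S = 60.8 − 0.2x_G.
Substituting the second reaction function into the first: x_G = 137.5 − 0.5(60.8 − 0.2x_G), which gives 0.9x_G = 107.1 ⇒ x_G = 119.
Then x_S = 60.8 − 0.2·119 = 37.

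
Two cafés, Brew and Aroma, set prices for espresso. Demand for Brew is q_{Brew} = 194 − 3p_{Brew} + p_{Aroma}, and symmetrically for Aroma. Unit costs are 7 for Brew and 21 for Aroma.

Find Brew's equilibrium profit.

4151.52

Brew's profit: π = (p_{Brew} − 7)(194 − 3p_{Brew} + p_{Aroma}).
∂π/∂p_{Brew} = 215 − 6p_{Brew} + p_{Aroma} = 0 ⇒ p_{Brew} = 215/6 + (1/6)p_{Aroma}.
Similarly p_{Aroma} = 257/6 + (1/6)p_{Brew}.
Substituting the second reaction function into the first: p_{Brew} = 215/6 + (1/6)(257/6 + (1/6)p_{Brew}), which gives (35/36)p_{Brew} = 1547/36 ⇒ p_{Brew} = 44.2.
Then p_{Aroma} = 257/6 + (1/6)·44.2 = 50.2.
q_{Brew} = 194 − 3·44.2 + 50.2 = 111.6.
Profit = (44.2 − 7)·111.6 = 4151.52.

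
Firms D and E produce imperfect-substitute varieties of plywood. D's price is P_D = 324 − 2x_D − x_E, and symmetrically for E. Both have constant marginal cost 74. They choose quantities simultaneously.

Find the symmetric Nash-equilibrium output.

50

Firm D's profit: π = x_D(324 − 2x_D − x_E) − 74x_D.
∂π/∂x_D = 250 − 4x_D − x_E = 0 ⇒ x_D = 62.5 − 0.25x_E.
By symmetry x_E = x_D; substituting into the reaction function, 1.25x_D = 62.5 and x_D = 50.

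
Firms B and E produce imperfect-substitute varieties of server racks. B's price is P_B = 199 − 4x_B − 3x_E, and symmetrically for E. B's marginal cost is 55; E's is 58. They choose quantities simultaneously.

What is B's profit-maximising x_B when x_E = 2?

17.25

Firm B's profit: π = x_B(199 − 4x_B − 3x_E) − 55x_B.
∂π/∂x_B = 144 − 8x_B − 3x_E = 0 ⇒ x_B = 18 − 0.375x_E.
At x_E = 2: x_B = 18 − 0.375·2 = 17.25.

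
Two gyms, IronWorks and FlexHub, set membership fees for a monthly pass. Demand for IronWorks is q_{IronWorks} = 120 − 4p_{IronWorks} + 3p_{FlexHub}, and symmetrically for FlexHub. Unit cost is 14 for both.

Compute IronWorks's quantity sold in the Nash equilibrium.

84.8

IronWorks's profit: π = (p_{IronWorks} − 14)(120 − 4p_{IronWorks} + 3p_{FlexHub}).
∂π/∂p_{IronWorks} = 176 − 8p_{IronWorks} + 3p_{FlexHub} = 0 ⇒ p_{IronWorks} = 22 + 0.375p_{FlexHub}.
Setting p_{IronWorks} = p_{FlexHub} in the reaction function: p_{IronWorks} = 22 + 0.375p_{IronWorks}, so p_{IronWorks} = 22 / 0.625 = 35.2.
q_{IronWorks} = 120 − 4·35.2 + 3·35.2 = 84.8.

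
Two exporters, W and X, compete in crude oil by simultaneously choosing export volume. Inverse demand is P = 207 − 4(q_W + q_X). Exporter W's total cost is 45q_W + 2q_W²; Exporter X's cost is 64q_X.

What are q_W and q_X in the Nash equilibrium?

Exporter W's profit: π = q_W(207 − 4(q_W + q_X)) − 45q_W − 2q_W².
∂π/∂q_W = 162 − 12q_W − 4q_X = 0, so q_W = 13.5 − (1/3)q_X.
For X: ∂π/∂q_X = 143 − 8q_X − 4q_W = 0 ⇒ q_X = 17.875 − 0.5q_W.
Solving the two reaction functions simultaneously: (1 − (−1/3)(−0.5))q_W = 13.5 − (1/3)·17.875, so (5/6)q_W = 181/24 and q_W = 9.05.
Then q_X = 17.875 − 0.5·9.05 = 13.35.

9.05, 13.35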